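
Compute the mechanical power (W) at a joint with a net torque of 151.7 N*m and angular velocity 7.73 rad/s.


P = M * omega
P = 151.7 * 7.73
P = 1172.6410


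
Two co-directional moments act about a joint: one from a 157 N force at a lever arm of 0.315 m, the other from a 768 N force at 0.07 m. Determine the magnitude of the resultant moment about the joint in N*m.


M = F1 * d1 + F2 * d2
M = 157 * 0.315 + 768 * 0.07
M = 49.4550 + 53.7600
M = 103.2150


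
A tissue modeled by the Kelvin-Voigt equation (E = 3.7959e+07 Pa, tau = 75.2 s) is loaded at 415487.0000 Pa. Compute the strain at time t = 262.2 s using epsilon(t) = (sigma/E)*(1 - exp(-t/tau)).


epsilon(t) = (sigma/E) * (1 - exp(-t/tau))
sigma/E = 415487.0000 / 3.7959e+07 = 0.0109
exp(-t/tau) = exp(-262.2 / 75.2) = 0.0306
epsilon = 0.0109 * (1 - 0.0306)
epsilon = 0.0106


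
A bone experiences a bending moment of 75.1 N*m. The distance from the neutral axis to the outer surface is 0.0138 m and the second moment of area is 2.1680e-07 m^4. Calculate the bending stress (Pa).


sigma = M * c / I
sigma = 75.1 * 0.0138 / 2.1680e-07
M * c = 1.0364
sigma = 4.7804e+06


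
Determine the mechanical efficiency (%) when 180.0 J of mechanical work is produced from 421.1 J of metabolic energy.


eta = (W_mech / E_meta) * 100
eta = (180.0 / 421.1) * 100
ratio = 0.4275
eta = 42.7452


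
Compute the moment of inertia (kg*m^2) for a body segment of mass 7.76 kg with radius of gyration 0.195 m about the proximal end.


I = m * k^2
I = 7.76 * 0.195^2
k^2 = 0.0380
I = 0.2951


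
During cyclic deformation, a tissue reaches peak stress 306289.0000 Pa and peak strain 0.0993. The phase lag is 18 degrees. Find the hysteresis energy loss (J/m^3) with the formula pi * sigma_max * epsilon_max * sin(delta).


E_loss = pi * sigma_max * epsilon_max * sin(delta)
delta = 18 deg = 0.3142 rad
sin(delta) = 0.3090
E_loss = pi * 306289.0000 * 0.0993 * 0.3090
E_loss = 29526.5622


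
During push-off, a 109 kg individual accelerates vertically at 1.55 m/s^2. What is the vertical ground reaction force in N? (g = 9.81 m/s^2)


GRF = m * (g + a)
GRF = 109 * (9.81 + 1.55)
GRF = 109 * 11.3600
GRF = 1238.2400


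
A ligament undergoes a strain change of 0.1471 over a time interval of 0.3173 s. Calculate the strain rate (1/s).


strain_rate = delta_strain / delta_t
strain_rate = 0.1471 / 0.3173
strain_rate = 0.4636


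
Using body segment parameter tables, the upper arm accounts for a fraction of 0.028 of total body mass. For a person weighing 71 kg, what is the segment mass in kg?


m_segment = body_mass * fraction
m_segment = 71 * 0.028
m_segment = 1.9880


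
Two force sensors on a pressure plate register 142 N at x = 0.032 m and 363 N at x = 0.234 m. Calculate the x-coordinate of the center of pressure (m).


COP_x = (F1*x1 + F2*x2) / (F1 + F2)
COP_x = (142*0.032 + 363*0.234) / (142 + 363)
Numerator = 89.4860
Denominator = 505
COP_x = 0.1772


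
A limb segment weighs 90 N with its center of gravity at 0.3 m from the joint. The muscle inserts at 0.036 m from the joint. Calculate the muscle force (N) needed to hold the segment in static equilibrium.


F_muscle = W * d_load / d_muscle
F_muscle = 90 * 0.3 / 0.036
Numerator = 27.0000
F_muscle = 750.0000


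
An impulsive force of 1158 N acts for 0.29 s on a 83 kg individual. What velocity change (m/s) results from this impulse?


J = F * dt = 1158 * 0.29 = 335.8200 N*s
delta_v = J / m
delta_v = 335.8200 / 83
delta_v = 4.0460


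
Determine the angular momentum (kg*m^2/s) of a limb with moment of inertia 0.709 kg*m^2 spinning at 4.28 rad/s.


L = I * omega
L = 0.709 * 4.28
L = 3.0345


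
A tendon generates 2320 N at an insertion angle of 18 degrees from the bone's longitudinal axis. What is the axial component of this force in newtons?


F_eff = F_tendon * cos(theta)
theta = 18 deg = 0.3142 rad
cos(theta) = 0.9511
F_eff = 2320 * 0.9511
F_eff = 2206.4511


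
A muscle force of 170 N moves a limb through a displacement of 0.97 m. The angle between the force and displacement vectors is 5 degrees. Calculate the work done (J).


W = F * d * cos(theta)
theta = 5 deg = 0.0873 rad
cos(theta) = 0.9962
W = 170 * 0.97 * 0.9962
W = 164.2725


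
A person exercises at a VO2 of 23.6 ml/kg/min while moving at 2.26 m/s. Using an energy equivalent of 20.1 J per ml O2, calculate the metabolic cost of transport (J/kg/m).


Power per kg = VO2 * 20.1 / 60
Power per kg = 23.6 * 20.1 / 60 = 7.9060 W/kg
Cost = power_per_kg / speed
Cost = 7.9060 / 2.26
Cost = 3.4982


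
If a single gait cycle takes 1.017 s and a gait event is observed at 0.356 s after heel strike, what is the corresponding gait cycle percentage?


pct = (event_time / cycle_time) * 100
pct = (0.356 / 1.017) * 100
ratio = 0.3500
pct = 35.0049


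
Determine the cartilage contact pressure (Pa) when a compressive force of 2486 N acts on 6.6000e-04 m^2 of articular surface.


P = F / A
P = 2486 / 6.6000e-04
P = 3.7667e+06


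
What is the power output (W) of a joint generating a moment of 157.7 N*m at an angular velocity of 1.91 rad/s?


P = M * omega
P = 157.7 * 1.91
P = 301.2070


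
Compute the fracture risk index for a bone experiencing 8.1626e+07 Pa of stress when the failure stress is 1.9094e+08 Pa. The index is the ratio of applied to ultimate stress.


FRI = applied / ultimate
FRI = 8.1626e+07 / 1.9094e+08
FRI = 0.4275


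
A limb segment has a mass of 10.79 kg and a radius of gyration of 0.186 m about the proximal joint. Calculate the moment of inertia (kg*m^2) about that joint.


I = m * k^2
I = 10.79 * 0.186^2
k^2 = 0.0346
I = 0.3733


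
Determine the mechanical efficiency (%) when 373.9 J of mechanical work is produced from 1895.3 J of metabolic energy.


eta = (W_mech / E_meta) * 100
eta = (373.9 / 1895.3) * 100
ratio = 0.1973
eta = 19.7277


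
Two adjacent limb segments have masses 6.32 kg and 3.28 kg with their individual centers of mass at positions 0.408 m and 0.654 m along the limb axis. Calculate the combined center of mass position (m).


COM = (m1*x1 + m2*x2) / (m1 + m2)
COM = (6.32*0.408 + 3.28*0.654) / (6.32 + 3.28)
Numerator = 4.7237
Denominator = 9.6000
COM = 0.4920


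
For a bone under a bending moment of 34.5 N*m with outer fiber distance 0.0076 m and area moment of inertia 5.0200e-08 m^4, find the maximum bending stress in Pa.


sigma = M * c / I
sigma = 34.5 * 0.0076 / 5.0200e-08
M * c = 0.2622
sigma = 5.2231e+06


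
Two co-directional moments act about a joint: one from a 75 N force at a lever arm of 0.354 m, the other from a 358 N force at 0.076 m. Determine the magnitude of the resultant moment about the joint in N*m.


M = F1 * d1 + F2 * d2
M = 75 * 0.354 + 358 * 0.076
M = 26.5500 + 27.2080
M = 53.7580


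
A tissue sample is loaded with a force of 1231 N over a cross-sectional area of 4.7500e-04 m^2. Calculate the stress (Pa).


stress = F / A
stress = 1231 / 4.7500e-04
stress = 2.5916e+06


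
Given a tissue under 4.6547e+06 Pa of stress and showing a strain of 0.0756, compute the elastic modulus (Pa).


E = stress / strain
E = 4.6547e+06 / 0.0756
E = 6.1570e+07


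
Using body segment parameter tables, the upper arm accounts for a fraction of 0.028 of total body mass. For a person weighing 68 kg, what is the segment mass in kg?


m_segment = body_mass * fraction
m_segment = 68 * 0.028
m_segment = 1.9040


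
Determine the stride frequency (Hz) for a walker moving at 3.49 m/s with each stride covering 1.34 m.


f = v / stride_length
f = 3.49 / 1.34
f = 2.6045


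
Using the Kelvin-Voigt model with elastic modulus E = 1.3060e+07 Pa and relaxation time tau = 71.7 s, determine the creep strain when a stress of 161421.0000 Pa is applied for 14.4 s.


epsilon(t) = (sigma/E) * (1 - exp(-t/tau))
sigma/E = 161421.0000 / 1.3060e+07 = 0.0124
exp(-t/tau) = exp(-14.4 / 71.7) = 0.8180
epsilon = 0.0124 * (1 - 0.8180)
epsilon = 0.0022


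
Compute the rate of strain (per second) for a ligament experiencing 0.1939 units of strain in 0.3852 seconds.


strain_rate = delta_strain / delta_t
strain_rate = 0.1939 / 0.3852
strain_rate = 0.5034


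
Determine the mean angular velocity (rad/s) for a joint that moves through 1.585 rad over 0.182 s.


omega = delta_theta / delta_t
omega = 1.585 / 0.182
omega = 8.7088


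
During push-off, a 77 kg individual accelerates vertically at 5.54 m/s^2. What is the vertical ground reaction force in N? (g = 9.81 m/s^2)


GRF = m * (g + a)
GRF = 77 * (9.81 + 5.54)
GRF = 77 * 15.3500
GRF = 1181.9500


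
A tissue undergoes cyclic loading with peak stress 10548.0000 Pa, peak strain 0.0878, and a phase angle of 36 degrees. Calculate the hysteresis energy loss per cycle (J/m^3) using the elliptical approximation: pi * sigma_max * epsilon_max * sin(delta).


E_loss = pi * sigma_max * epsilon_max * sin(delta)
delta = 36 deg = 0.6283 rad
sin(delta) = 0.5878
E_loss = pi * 10548.0000 * 0.0878 * 0.5878
E_loss = 1710.1460


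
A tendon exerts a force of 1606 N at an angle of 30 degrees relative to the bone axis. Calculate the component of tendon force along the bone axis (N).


F_eff = F_tendon * cos(theta)
theta = 30 deg = 0.5236 rad
cos(theta) = 0.8660
F_eff = 1606 * 0.8660
F_eff = 1390.8368


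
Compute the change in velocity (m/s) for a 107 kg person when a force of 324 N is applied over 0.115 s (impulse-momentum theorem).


J = F * dt = 324 * 0.115 = 37.2600 N*s
delta_v = J / m
delta_v = 37.2600 / 107
delta_v = 0.3482


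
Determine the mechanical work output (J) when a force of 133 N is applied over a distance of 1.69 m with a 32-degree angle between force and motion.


W = F * d * cos(theta)
theta = 32 deg = 0.5585 rad
cos(theta) = 0.8480
W = 133 * 1.69 * 0.8480
W = 190.6158


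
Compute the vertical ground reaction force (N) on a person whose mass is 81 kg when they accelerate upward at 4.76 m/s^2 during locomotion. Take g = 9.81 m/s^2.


GRF = m * (g + a)
GRF = 81 * (9.81 + 4.76)
GRF = 81 * 14.5700
GRF = 1180.1700


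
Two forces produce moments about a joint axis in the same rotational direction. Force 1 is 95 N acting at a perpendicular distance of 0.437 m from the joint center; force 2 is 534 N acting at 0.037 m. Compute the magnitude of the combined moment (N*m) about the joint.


M = F1 * d1 + F2 * d2
M = 95 * 0.437 + 534 * 0.037
M = 41.5150 + 19.7580
M = 61.2730


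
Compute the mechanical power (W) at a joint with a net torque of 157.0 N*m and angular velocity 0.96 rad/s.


P = M * omega
P = 157.0 * 0.96
P = 150.7200


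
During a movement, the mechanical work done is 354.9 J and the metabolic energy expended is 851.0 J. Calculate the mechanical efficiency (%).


eta = (W_mech / E_meta) * 100
eta = (354.9 / 851.0) * 100
ratio = 0.4170
eta = 41.7039


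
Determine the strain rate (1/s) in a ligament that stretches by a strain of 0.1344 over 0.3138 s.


strain_rate = delta_strain / delta_t
strain_rate = 0.1344 / 0.3138
strain_rate = 0.4283


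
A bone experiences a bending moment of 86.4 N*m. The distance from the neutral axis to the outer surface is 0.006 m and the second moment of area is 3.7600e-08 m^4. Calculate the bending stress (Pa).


sigma = M * c / I
sigma = 86.4 * 0.006 / 3.7600e-08
M * c = 0.5184
sigma = 1.3787e+07


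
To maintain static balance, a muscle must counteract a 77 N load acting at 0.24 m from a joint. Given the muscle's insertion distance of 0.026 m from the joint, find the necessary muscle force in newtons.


F_muscle = W * d_load / d_muscle
F_muscle = 77 * 0.24 / 0.026
Numerator = 18.4800
F_muscle = 710.7692


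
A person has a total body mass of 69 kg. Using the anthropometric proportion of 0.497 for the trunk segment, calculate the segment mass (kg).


m_segment = body_mass * fraction
m_segment = 69 * 0.497
m_segment = 34.2930


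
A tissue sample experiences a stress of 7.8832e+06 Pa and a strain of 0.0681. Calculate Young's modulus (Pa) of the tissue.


E = stress / strain
E = 7.8832e+06 / 0.0681
E = 1.1576e+08


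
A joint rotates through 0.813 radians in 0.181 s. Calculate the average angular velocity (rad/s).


omega = delta_theta / delta_t
omega = 0.813 / 0.181
omega = 4.4917


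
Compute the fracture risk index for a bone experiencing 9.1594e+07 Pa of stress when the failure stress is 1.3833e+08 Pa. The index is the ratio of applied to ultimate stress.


FRI = applied / ultimate
FRI = 9.1594e+07 / 1.3833e+08
FRI = 0.6621


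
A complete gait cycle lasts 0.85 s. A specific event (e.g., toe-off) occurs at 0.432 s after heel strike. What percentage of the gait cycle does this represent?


pct = (event_time / cycle_time) * 100
pct = (0.432 / 0.85) * 100
ratio = 0.5082
pct = 50.8235


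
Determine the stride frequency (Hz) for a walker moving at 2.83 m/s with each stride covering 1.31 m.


f = v / stride_length
f = 2.83 / 1.31
f = 2.1603


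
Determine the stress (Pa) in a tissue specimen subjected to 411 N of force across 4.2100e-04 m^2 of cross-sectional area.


stress = F / A
stress = 411 / 4.2100e-04
stress = 976247.0309


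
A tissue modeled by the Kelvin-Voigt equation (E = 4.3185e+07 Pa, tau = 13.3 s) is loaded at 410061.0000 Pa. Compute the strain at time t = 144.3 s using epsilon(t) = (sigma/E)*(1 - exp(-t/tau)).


epsilon(t) = (sigma/E) * (1 - exp(-t/tau))
sigma/E = 410061.0000 / 4.3185e+07 = 0.0095
exp(-t/tau) = exp(-144.3 / 13.3) = 1.9412e-05
epsilon = 0.0095 * (1 - 1.9412e-05)
epsilon = 0.0095


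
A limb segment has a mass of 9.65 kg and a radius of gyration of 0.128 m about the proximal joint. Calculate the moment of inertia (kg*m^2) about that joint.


I = m * k^2
I = 9.65 * 0.128^2
k^2 = 0.0164
I = 0.1581


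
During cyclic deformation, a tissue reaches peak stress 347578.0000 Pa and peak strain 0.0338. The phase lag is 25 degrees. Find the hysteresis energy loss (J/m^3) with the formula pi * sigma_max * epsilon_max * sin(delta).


E_loss = pi * sigma_max * epsilon_max * sin(delta)
delta = 25 deg = 0.4363 rad
sin(delta) = 0.4226
E_loss = pi * 347578.0000 * 0.0338 * 0.4226
E_loss = 15597.9352


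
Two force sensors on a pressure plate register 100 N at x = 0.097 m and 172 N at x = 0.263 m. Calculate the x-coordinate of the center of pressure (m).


COP_x = (F1*x1 + F2*x2) / (F1 + F2)
COP_x = (100*0.097 + 172*0.263) / (100 + 172)
Numerator = 54.9360
Denominator = 272
COP_x = 0.2020


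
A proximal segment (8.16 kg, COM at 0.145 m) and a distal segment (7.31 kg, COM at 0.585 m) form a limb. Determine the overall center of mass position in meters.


COM = (m1*x1 + m2*x2) / (m1 + m2)
COM = (8.16*0.145 + 7.31*0.585) / (8.16 + 7.31)
Numerator = 5.4596
Denominator = 15.4700
COM = 0.3529


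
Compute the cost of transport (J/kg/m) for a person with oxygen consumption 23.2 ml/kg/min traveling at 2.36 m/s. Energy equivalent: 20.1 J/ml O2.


Power per kg = VO2 * 20.1 / 60
Power per kg = 23.2 * 20.1 / 60 = 7.7720 W/kg
Cost = power_per_kg / speed
Cost = 7.7720 / 2.36
Cost = 3.2932


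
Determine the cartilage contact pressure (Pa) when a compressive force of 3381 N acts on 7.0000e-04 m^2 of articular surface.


P = F / A
P = 3381 / 7.0000e-04
P = 4.8300e+06


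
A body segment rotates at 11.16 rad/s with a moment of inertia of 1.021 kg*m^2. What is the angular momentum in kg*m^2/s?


L = I * omega
L = 1.021 * 11.16
L = 11.3944


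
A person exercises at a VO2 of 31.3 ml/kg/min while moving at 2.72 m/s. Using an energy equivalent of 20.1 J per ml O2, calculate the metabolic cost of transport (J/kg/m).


Power per kg = VO2 * 20.1 / 60
Power per kg = 31.3 * 20.1 / 60 = 10.4855 W/kg
Cost = power_per_kg / speed
Cost = 10.4855 / 2.72
Cost = 3.8550


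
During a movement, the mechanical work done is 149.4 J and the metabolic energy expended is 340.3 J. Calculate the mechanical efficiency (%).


eta = (W_mech / E_meta) * 100
eta = (149.4 / 340.3) * 100
ratio = 0.4390
eta = 43.9024


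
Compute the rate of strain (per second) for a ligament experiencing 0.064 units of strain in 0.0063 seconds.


strain_rate = delta_strain / delta_t
strain_rate = 0.064 / 0.0063
strain_rate = 10.1587


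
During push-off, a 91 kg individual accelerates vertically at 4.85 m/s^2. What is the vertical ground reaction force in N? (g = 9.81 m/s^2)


GRF = m * (g + a)
GRF = 91 * (9.81 + 4.85)
GRF = 91 * 14.6600
GRF = 1334.0600


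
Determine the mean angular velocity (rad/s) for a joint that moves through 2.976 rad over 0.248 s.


omega = delta_theta / delta_t
omega = 2.976 / 0.248
omega = 12.0000


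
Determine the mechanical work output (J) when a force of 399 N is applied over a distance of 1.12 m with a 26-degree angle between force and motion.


W = F * d * cos(theta)
theta = 26 deg = 0.4538 rad
cos(theta) = 0.8988
W = 399 * 1.12 * 0.8988
W = 401.6531


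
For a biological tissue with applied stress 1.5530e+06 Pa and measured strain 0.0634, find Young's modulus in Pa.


E = stress / strain
E = 1.5530e+06 / 0.0634
E = 2.4495e+07


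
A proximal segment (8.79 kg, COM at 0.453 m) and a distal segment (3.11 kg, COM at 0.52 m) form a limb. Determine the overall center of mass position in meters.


COM = (m1*x1 + m2*x2) / (m1 + m2)
COM = (8.79*0.453 + 3.11*0.52) / (8.79 + 3.11)
Numerator = 5.5991
Denominator = 11.9000
COM = 0.4705


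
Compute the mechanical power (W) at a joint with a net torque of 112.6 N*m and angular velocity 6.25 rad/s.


P = M * omega
P = 112.6 * 6.25
P = 703.7500


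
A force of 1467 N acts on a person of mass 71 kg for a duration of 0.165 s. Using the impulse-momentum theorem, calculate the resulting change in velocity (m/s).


J = F * dt = 1467 * 0.165 = 242.0550 N*s
delta_v = J / m
delta_v = 242.0550 / 71
delta_v = 3.4092


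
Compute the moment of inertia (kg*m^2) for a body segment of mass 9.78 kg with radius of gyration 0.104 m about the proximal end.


I = m * k^2
I = 9.78 * 0.104^2
k^2 = 0.0108
I = 0.1058


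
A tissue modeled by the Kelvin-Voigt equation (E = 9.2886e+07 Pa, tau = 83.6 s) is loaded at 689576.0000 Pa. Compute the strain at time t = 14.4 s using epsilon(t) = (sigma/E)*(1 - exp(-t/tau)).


epsilon(t) = (sigma/E) * (1 - exp(-t/tau))
sigma/E = 689576.0000 / 9.2886e+07 = 0.0074
exp(-t/tau) = exp(-14.4 / 83.6) = 0.8418
epsilon = 0.0074 * (1 - 0.8418)
epsilon = 0.0012


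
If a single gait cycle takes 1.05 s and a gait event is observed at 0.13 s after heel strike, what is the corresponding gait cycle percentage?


pct = (event_time / cycle_time) * 100
pct = (0.13 / 1.05) * 100
ratio = 0.1238
pct = 12.3810


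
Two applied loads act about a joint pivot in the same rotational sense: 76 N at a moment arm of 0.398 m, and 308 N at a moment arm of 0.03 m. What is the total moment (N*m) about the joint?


M = F1 * d1 + F2 * d2
M = 76 * 0.398 + 308 * 0.03
M = 30.2480 + 9.2400
M = 39.4880


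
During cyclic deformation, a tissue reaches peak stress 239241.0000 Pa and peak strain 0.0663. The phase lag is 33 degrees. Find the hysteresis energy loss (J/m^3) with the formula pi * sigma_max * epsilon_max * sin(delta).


E_loss = pi * sigma_max * epsilon_max * sin(delta)
delta = 33 deg = 0.5760 rad
sin(delta) = 0.5446
E_loss = pi * 239241.0000 * 0.0663 * 0.5446
E_loss = 27139.8707


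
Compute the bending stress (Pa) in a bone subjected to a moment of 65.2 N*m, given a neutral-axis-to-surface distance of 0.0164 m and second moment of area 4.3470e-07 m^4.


sigma = M * c / I
sigma = 65.2 * 0.0164 / 4.3470e-07
M * c = 1.0693
sigma = 2.4598e+06


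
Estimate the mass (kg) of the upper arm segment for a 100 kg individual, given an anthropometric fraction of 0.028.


m_segment = body_mass * fraction
m_segment = 100 * 0.028
m_segment = 2.8000


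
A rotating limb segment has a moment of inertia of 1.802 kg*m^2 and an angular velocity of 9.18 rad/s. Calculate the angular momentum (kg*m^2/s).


L = I * omega
L = 1.802 * 9.18
L = 16.5424


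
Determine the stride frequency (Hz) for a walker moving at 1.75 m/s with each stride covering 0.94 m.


f = v / stride_length
f = 1.75 / 0.94
f = 1.8617


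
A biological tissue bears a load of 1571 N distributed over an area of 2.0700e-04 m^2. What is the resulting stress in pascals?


stress = F / A
stress = 1571 / 2.0700e-04
stress = 7.5894e+06


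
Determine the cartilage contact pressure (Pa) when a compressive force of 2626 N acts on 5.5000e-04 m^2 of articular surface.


P = F / A
P = 2626 / 5.5000e-04
P = 4.7745e+06


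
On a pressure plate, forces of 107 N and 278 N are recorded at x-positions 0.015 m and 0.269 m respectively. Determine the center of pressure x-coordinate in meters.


COP_x = (F1*x1 + F2*x2) / (F1 + F2)
COP_x = (107*0.015 + 278*0.269) / (107 + 278)
Numerator = 76.3870
Denominator = 385
COP_x = 0.1984


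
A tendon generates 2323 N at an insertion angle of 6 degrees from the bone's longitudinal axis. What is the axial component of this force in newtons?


F_eff = F_tendon * cos(theta)
theta = 6 deg = 0.1047 rad
cos(theta) = 0.9945
F_eff = 2323 * 0.9945
F_eff = 2310.2744


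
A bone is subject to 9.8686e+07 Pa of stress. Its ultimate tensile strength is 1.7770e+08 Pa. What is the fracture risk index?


FRI = applied / ultimate
FRI = 9.8686e+07 / 1.7770e+08
FRI = 0.5554


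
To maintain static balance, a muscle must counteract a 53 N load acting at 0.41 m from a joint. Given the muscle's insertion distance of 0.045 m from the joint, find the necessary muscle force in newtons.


F_muscle = W * d_load / d_muscle
F_muscle = 53 * 0.41 / 0.045
Numerator = 21.7300
F_muscle = 482.8889


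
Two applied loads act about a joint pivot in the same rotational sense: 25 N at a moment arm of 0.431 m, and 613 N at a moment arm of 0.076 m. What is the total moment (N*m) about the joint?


M = F1 * d1 + F2 * d2
M = 25 * 0.431 + 613 * 0.076
M = 10.7750 + 46.5880
M = 57.3630


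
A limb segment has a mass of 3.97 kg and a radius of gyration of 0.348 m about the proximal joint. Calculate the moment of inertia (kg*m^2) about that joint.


I = m * k^2
I = 3.97 * 0.348^2
k^2 = 0.1211
I = 0.4808


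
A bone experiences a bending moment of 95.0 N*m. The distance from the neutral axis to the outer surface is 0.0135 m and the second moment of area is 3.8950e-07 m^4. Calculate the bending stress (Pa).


sigma = M * c / I
sigma = 95.0 * 0.0135 / 3.8950e-07
M * c = 1.2825
sigma = 3.2927e+06


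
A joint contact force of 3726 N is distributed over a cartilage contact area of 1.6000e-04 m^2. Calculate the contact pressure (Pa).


P = F / A
P = 3726 / 1.6000e-04
P = 2.3287e+07


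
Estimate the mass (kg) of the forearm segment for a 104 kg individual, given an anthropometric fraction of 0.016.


m_segment = body_mass * fraction
m_segment = 104 * 0.016
m_segment = 1.6640


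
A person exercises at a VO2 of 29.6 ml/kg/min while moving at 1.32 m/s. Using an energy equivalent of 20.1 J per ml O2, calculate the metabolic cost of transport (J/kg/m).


Power per kg = VO2 * 20.1 / 60
Power per kg = 29.6 * 20.1 / 60 = 9.9160 W/kg
Cost = power_per_kg / speed
Cost = 9.9160 / 1.32
Cost = 7.5121


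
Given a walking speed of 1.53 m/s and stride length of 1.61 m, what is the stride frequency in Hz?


f = v / stride_length
f = 1.53 / 1.61
f = 0.9503


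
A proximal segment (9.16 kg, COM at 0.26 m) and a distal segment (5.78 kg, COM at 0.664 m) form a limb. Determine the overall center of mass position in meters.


COM = (m1*x1 + m2*x2) / (m1 + m2)
COM = (9.16*0.26 + 5.78*0.664) / (9.16 + 5.78)
Numerator = 6.2195
Denominator = 14.9400
COM = 0.4163


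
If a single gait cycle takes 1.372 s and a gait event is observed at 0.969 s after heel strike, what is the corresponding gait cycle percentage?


pct = (event_time / cycle_time) * 100
pct = (0.969 / 1.372) * 100
ratio = 0.7063
pct = 70.6268


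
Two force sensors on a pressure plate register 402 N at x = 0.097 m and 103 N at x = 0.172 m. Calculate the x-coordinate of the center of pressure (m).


COP_x = (F1*x1 + F2*x2) / (F1 + F2)
COP_x = (402*0.097 + 103*0.172) / (402 + 103)
Numerator = 56.7100
Denominator = 505
COP_x = 0.1123


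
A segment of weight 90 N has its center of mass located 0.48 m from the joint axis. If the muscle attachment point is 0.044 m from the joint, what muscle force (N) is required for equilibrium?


F_muscle = W * d_load / d_muscle
F_muscle = 90 * 0.48 / 0.044
Numerator = 43.2000
F_muscle = 981.8182


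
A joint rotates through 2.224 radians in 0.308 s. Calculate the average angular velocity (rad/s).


omega = delta_theta / delta_t
omega = 2.224 / 0.308
omega = 7.2208


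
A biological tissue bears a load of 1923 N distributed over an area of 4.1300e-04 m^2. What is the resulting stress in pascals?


stress = F / A
stress = 1923 / 4.1300e-04
stress = 4.6562e+06


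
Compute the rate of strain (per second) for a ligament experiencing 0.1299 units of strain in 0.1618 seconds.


strain_rate = delta_strain / delta_t
strain_rate = 0.1299 / 0.1618
strain_rate = 0.8028


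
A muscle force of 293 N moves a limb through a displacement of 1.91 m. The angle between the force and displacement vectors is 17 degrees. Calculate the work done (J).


W = F * d * cos(theta)
theta = 17 deg = 0.2967 rad
cos(theta) = 0.9563
W = 293 * 1.91 * 0.9563
W = 535.1768


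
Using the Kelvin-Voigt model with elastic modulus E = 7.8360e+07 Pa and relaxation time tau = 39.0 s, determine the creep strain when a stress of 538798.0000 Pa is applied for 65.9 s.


epsilon(t) = (sigma/E) * (1 - exp(-t/tau))
sigma/E = 538798.0000 / 7.8360e+07 = 0.0069
exp(-t/tau) = exp(-65.9 / 39.0) = 0.1846
epsilon = 0.0069 * (1 - 0.1846)
epsilon = 0.0056


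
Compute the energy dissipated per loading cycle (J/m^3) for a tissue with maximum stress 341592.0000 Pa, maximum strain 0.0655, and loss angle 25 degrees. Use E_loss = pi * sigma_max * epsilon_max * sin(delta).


E_loss = pi * sigma_max * epsilon_max * sin(delta)
delta = 25 deg = 0.4363 rad
sin(delta) = 0.4226
E_loss = pi * 341592.0000 * 0.0655 * 0.4226
E_loss = 29706.2015


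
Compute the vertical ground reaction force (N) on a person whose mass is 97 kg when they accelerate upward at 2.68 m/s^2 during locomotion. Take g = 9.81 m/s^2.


GRF = m * (g + a)
GRF = 97 * (9.81 + 2.68)
GRF = 97 * 12.4900
GRF = 1211.5300


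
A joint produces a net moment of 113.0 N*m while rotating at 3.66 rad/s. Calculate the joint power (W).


P = M * omega
P = 113.0 * 3.66
P = 413.5800


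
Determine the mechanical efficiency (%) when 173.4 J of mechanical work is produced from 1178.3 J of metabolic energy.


eta = (W_mech / E_meta) * 100
eta = (173.4 / 1178.3) * 100
ratio = 0.1472
eta = 14.7161


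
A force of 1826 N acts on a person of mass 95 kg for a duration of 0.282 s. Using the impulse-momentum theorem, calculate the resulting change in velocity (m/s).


J = F * dt = 1826 * 0.282 = 514.9320 N*s
delta_v = J / m
delta_v = 514.9320 / 95
delta_v = 5.4203


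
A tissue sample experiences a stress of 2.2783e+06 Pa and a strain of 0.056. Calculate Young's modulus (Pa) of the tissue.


E = stress / strain
E = 2.2783e+06 / 0.056
E = 4.0684e+07


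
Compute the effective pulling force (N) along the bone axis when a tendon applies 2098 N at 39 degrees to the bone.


F_eff = F_tendon * cos(theta)
theta = 39 deg = 0.6807 rad
cos(theta) = 0.7771
F_eff = 2098 * 0.7771
F_eff = 1630.4522


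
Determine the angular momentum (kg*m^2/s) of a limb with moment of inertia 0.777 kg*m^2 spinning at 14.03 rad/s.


L = I * omega
L = 0.777 * 14.03
L = 10.9013


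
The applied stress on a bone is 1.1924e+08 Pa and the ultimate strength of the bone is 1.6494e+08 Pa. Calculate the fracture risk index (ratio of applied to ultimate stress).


FRI = applied / ultimate
FRI = 1.1924e+08 / 1.6494e+08
FRI = 0.7229


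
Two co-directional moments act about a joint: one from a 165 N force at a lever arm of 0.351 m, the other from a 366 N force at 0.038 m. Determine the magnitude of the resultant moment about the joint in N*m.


M = F1 * d1 + F2 * d2
M = 165 * 0.351 + 366 * 0.038
M = 57.9150 + 13.9080
M = 71.8230


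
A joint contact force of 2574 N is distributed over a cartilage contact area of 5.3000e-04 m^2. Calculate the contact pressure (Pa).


P = F / A
P = 2574 / 5.3000e-04
P = 4.8566e+06


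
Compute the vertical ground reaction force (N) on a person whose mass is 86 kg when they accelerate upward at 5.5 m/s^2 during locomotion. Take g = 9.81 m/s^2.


GRF = m * (g + a)
GRF = 86 * (9.81 + 5.5)
GRF = 86 * 15.3100
GRF = 1316.6600


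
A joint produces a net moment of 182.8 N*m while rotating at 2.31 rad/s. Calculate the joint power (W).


P = M * omega
P = 182.8 * 2.31
P = 422.2680


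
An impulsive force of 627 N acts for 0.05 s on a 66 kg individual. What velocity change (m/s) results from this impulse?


J = F * dt = 627 * 0.05 = 31.3500 N*s
delta_v = J / m
delta_v = 31.3500 / 66
delta_v = 0.4750


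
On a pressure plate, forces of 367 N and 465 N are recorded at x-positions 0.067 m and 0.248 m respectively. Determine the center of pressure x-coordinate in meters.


COP_x = (F1*x1 + F2*x2) / (F1 + F2)
COP_x = (367*0.067 + 465*0.248) / (367 + 465)
Numerator = 139.9090
Denominator = 832
COP_x = 0.1682


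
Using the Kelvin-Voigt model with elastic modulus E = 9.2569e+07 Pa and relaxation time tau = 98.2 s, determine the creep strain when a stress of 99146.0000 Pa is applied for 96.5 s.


epsilon(t) = (sigma/E) * (1 - exp(-t/tau))
sigma/E = 99146.0000 / 9.2569e+07 = 0.0011
exp(-t/tau) = exp(-96.5 / 98.2) = 0.3743
epsilon = 0.0011 * (1 - 0.3743)
epsilon = 6.7015e-04


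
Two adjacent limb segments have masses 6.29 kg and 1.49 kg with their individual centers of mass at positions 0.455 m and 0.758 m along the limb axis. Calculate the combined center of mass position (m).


COM = (m1*x1 + m2*x2) / (m1 + m2)
COM = (6.29*0.455 + 1.49*0.758) / (6.29 + 1.49)
Numerator = 3.9914
Denominator = 7.7800
COM = 0.5130


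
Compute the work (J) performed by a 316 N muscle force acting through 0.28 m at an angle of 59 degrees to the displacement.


W = F * d * cos(theta)
theta = 59 deg = 1.0297 rad
cos(theta) = 0.5150
W = 316 * 0.28 * 0.5150
W = 45.5706


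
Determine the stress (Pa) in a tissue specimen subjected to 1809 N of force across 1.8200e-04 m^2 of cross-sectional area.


stress = F / A
stress = 1809 / 1.8200e-04
stress = 9.9396e+06


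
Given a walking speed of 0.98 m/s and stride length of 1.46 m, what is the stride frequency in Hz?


f = v / stride_length
f = 0.98 / 1.46
f = 0.6712


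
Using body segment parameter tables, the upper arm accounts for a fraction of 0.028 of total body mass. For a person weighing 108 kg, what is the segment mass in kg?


m_segment = body_mass * fraction
m_segment = 108 * 0.028
m_segment = 3.0240


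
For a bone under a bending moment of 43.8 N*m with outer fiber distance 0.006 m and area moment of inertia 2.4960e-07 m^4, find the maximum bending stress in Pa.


sigma = M * c / I
sigma = 43.8 * 0.006 / 2.4960e-07
M * c = 0.2628
sigma = 1.0529e+06


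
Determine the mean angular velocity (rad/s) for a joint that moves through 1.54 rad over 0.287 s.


omega = delta_theta / delta_t
omega = 1.54 / 0.287
omega = 5.3659


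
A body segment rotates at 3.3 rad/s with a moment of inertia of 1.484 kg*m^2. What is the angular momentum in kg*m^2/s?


L = I * omega
L = 1.484 * 3.3
L = 4.8972


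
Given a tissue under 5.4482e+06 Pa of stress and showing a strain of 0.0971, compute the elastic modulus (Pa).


E = stress / strain
E = 5.4482e+06 / 0.0971
E = 5.6109e+07


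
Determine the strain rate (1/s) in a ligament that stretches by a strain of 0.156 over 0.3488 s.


strain_rate = delta_strain / delta_t
strain_rate = 0.156 / 0.3488
strain_rate = 0.4472


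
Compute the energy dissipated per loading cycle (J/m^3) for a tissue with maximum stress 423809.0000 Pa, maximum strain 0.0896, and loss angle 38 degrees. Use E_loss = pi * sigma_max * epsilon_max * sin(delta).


E_loss = pi * sigma_max * epsilon_max * sin(delta)
delta = 38 deg = 0.6632 rad
sin(delta) = 0.6157
E_loss = pi * 423809.0000 * 0.0896 * 0.6157
E_loss = 73446.3193


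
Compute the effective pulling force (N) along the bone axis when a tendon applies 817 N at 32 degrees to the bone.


F_eff = F_tendon * cos(theta)
theta = 32 deg = 0.5585 rad
cos(theta) = 0.8480
F_eff = 817 * 0.8480
F_eff = 692.8553


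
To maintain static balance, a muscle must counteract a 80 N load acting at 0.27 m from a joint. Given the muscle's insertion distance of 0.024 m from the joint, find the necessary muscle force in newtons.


F_muscle = W * d_load / d_muscle
F_muscle = 80 * 0.27 / 0.024
Numerator = 21.6000
F_muscle = 900.0000


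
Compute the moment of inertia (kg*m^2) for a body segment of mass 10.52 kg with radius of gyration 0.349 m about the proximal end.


I = m * k^2
I = 10.52 * 0.349^2
k^2 = 0.1218
I = 1.2813


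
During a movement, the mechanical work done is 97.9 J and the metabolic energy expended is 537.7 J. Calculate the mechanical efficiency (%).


eta = (W_mech / E_meta) * 100
eta = (97.9 / 537.7) * 100
ratio = 0.1821
eta = 18.2072


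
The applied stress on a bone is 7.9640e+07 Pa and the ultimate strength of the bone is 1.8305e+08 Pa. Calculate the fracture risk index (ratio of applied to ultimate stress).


FRI = applied / ultimate
FRI = 7.9640e+07 / 1.8305e+08
FRI = 0.4351


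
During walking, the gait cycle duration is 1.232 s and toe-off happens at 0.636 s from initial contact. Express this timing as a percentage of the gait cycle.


pct = (event_time / cycle_time) * 100
pct = (0.636 / 1.232) * 100
ratio = 0.5162
pct = 51.6234


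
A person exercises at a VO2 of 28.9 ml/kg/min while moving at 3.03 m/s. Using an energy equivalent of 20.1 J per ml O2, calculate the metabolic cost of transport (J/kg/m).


Power per kg = VO2 * 20.1 / 60
Power per kg = 28.9 * 20.1 / 60 = 9.6815 W/kg
Cost = power_per_kg / speed
Cost = 9.6815 / 3.03
Cost = 3.1952


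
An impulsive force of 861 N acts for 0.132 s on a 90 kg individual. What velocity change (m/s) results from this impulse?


J = F * dt = 861 * 0.132 = 113.6520 N*s
delta_v = J / m
delta_v = 113.6520 / 90
delta_v = 1.2628


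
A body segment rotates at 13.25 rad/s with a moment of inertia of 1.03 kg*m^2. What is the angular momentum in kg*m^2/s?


L = I * omega
L = 1.03 * 13.25
L = 13.6475


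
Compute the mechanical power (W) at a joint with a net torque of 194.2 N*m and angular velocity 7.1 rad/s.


P = M * omega
P = 194.2 * 7.1
P = 1378.8200


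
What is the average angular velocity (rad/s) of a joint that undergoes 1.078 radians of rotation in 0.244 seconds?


omega = delta_theta / delta_t
omega = 1.078 / 0.244
omega = 4.4180


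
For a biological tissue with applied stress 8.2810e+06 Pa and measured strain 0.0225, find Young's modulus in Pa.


E = stress / strain
E = 8.2810e+06 / 0.0225
E = 3.6804e+08


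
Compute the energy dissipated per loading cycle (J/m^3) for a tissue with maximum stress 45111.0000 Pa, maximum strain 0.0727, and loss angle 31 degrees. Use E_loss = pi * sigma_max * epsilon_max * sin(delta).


E_loss = pi * sigma_max * epsilon_max * sin(delta)
delta = 31 deg = 0.5411 rad
sin(delta) = 0.5150
E_loss = pi * 45111.0000 * 0.0727 * 0.5150
E_loss = 5306.4744


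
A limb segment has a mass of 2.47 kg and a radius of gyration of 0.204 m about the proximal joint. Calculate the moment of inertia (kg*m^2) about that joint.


I = m * k^2
I = 2.47 * 0.204^2
k^2 = 0.0416
I = 0.1028


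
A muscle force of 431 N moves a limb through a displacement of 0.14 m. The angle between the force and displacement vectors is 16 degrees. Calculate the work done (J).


W = F * d * cos(theta)
theta = 16 deg = 0.2793 rad
cos(theta) = 0.9613
W = 431 * 0.14 * 0.9613
W = 58.0025


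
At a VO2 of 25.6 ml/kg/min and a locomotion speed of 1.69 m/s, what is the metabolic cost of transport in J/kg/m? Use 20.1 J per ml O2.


Power per kg = VO2 * 20.1 / 60
Power per kg = 25.6 * 20.1 / 60 = 8.5760 W/kg
Cost = power_per_kg / speed
Cost = 8.5760 / 1.69
Cost = 5.0746


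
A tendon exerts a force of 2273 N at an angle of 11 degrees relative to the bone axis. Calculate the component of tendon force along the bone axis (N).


F_eff = F_tendon * cos(theta)
theta = 11 deg = 0.1920 rad
cos(theta) = 0.9816
F_eff = 2273 * 0.9816
F_eff = 2231.2386


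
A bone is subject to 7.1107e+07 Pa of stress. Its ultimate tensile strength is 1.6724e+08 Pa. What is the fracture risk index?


FRI = applied / ultimate
FRI = 7.1107e+07 / 1.6724e+08
FRI = 0.4252


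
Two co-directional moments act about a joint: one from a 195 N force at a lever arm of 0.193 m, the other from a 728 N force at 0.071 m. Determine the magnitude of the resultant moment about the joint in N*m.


M = F1 * d1 + F2 * d2
M = 195 * 0.193 + 728 * 0.071
M = 37.6350 + 51.6880
M = 89.3230


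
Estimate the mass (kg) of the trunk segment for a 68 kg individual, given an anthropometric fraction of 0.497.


m_segment = body_mass * fraction
m_segment = 68 * 0.497
m_segment = 33.7960


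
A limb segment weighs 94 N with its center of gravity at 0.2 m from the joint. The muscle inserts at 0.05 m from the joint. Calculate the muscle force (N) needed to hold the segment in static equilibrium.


F_muscle = W * d_load / d_muscle
F_muscle = 94 * 0.2 / 0.05
Numerator = 18.8000
F_muscle = 376.0000


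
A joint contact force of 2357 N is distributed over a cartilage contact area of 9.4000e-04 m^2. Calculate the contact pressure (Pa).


P = F / A
P = 2357 / 9.4000e-04
P = 2.5074e+06


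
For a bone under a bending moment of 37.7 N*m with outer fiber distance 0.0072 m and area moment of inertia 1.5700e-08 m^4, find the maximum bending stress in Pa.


sigma = M * c / I
sigma = 37.7 * 0.0072 / 1.5700e-08
M * c = 0.2714
sigma = 1.7289e+07


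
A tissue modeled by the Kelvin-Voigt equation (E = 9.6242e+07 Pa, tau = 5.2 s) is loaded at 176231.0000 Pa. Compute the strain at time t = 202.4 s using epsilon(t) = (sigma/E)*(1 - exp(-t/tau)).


epsilon(t) = (sigma/E) * (1 - exp(-t/tau))
sigma/E = 176231.0000 / 9.6242e+07 = 0.0018
exp(-t/tau) = exp(-202.4 / 5.2) = 1.2472e-17
epsilon = 0.0018 * (1 - 1.2472e-17)
epsilon = 0.0018


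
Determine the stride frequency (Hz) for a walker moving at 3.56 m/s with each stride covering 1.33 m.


f = v / stride_length
f = 3.56 / 1.33
f = 2.6767


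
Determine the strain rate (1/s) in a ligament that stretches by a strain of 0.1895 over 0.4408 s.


strain_rate = delta_strain / delta_t
strain_rate = 0.1895 / 0.4408
strain_rate = 0.4299


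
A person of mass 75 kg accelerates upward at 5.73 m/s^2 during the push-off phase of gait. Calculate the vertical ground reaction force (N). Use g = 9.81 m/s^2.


GRF = m * (g + a)
GRF = 75 * (9.81 + 5.73)
GRF = 75 * 15.5400
GRF = 1165.5000


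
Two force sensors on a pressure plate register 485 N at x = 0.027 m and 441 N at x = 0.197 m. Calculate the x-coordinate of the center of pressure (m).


COP_x = (F1*x1 + F2*x2) / (F1 + F2)
COP_x = (485*0.027 + 441*0.197) / (485 + 441)
Numerator = 99.9720
Denominator = 926
COP_x = 0.1080


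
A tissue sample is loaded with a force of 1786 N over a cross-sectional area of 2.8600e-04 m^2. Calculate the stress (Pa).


stress = F / A
stress = 1786 / 2.8600e-04
stress = 6.2448e+06


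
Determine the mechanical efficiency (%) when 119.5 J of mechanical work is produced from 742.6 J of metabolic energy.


eta = (W_mech / E_meta) * 100
eta = (119.5 / 742.6) * 100
ratio = 0.1609
eta = 16.0921
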